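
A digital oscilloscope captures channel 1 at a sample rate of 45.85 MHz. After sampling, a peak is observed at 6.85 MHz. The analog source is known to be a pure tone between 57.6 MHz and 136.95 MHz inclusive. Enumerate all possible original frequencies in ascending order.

84.85 MHz, 98.55 MHz, 130.7 MHz

Frequencies that alias to 6.85 MHz are k·fs ± 6.85 MHz for integer k ≥ 0.
k=0: 6.85 MHz.
k=1: 39 MHz, 52.7 MHz.
k=2: 84.85 MHz, 98.55 MHz.
k=3: 130.7 MHz, 144.4 MHz.
k=4: 176.55 MHz, 190.25 MHz.
Within [57.6 MHz, 136.95 MHz]: 84.85 MHz, 98.55 MHz, 130.7 MHz.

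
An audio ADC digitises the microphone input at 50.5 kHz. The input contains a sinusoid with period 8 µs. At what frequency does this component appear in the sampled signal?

24 kHz

T = 8 µs → f = 1/T = 125 kHz.
125 kHz mod fs = 24 kHz.
24 kHz ≤ fs/2 = 25.25 kHz, appears at 24 kHz.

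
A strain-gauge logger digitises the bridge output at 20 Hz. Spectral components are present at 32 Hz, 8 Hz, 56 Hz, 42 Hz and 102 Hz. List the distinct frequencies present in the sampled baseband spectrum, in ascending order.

2 Hz, 4 Hz, 8 Hz

fs/2 = 10 Hz.
32 Hz mod fs = 12 Hz.
12 Hz > fs/2 = 10 Hz, folds to fs − 12 Hz = 8 Hz.
8 Hz ≤ fs/2 = 10 Hz, passes unchanged.
56 Hz mod fs = 16 Hz.
16 Hz > fs/2 = 10 Hz, folds to fs − 16 Hz = 4 Hz.
42 Hz mod fs = 2 Hz.
2 Hz ≤ fs/2 = 10 Hz, appears at 2 Hz.
102 Hz mod fs = 2 Hz.
2 Hz ≤ fs/2 = 10 Hz, appears at 2 Hz.
Distinct values: {2 Hz, 4 Hz, 8 Hz}.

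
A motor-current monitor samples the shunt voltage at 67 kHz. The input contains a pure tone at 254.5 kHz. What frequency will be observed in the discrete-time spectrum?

254.5 kHz mod fs = 53.5 kHz.
53.5 kHz > fs/2 = 33.5 kHz, folds to fs − 53.5 kHz = 13.5 kHz.

13.5 kHz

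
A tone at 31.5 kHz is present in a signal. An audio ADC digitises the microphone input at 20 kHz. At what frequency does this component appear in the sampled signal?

8.5 kHz

31.5 kHz mod fs = 11.5 kHz.
11.5 kHz > fs/2 = 10 kHz, folds to fs − 11.5 kHz = 8.5 kHz.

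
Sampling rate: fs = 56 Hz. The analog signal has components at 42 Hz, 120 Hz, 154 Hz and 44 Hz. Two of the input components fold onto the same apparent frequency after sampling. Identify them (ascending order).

fs/2 = 28 Hz.
42 Hz > fs/2 = 28 Hz, folds to fs − 42 Hz = 14 Hz.
120 Hz mod fs = 8 Hz.
8 Hz ≤ fs/2 = 28 Hz, appears at 8 Hz.
154 Hz mod fs = 42 Hz.
42 Hz > fs/2 = 28 Hz, folds to fs − 42 Hz = 14 Hz.
44 Hz > fs/2 = 28 Hz, folds to fs − 44 Hz = 12 Hz.
42 Hz and 154 Hz both map to 14 Hz.

42 Hz, 154 Hz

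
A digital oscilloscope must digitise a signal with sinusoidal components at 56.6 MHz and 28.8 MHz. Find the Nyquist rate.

113.2 MHz

Highest-frequency component: 56.6 MHz.
Nyquist rate = 2 × 56.6 MHz = 113.2 MHz.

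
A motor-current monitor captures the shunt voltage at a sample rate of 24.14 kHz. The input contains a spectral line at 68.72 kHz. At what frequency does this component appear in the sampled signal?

3.7 kHz

68.72 kHz mod fs = 20.44 kHz.
20.44 kHz > fs/2 = 12.07 kHz, folds to fs − 20.44 kHz = 3.7 kHz.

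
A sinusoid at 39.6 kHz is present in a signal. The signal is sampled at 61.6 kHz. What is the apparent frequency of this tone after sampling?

22 kHz

39.6 kHz > fs/2 = 30.8 kHz, folds to fs − 39.6 kHz = 22 kHz.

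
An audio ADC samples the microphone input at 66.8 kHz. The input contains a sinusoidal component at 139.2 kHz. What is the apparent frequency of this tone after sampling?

139.2 kHz mod fs = 5.6 kHz.
5.6 kHz ≤ fs/2 = 33.4 kHz, appears at 5.6 kHz.

5.6 kHz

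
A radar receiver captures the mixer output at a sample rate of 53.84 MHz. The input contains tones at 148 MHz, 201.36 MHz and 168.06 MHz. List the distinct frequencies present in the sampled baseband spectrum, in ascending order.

6.54 MHz, 13.52 MHz, 14 MHz

fs/2 = 26.92 MHz.
148 MHz mod fs = 40.32 MHz.
40.32 MHz > fs/2 = 26.92 MHz, folds to fs − 40.32 MHz = 13.52 MHz.
201.36 MHz mod fs = 39.84 MHz.
39.84 MHz > fs/2 = 26.92 MHz, folds to fs − 39.84 MHz = 14 MHz.
168.06 MHz mod fs = 6.54 MHz.
6.54 MHz ≤ fs/2 = 26.92 MHz, appears at 6.54 MHz.
Distinct values: {6.54 MHz, 13.52 MHz, 14 MHz}.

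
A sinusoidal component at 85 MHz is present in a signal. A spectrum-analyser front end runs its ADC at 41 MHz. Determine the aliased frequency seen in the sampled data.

85 MHz mod fs = 3 MHz.
3 MHz ≤ fs/2 = 20.5 MHz, appears at 3 MHz.

3 MHz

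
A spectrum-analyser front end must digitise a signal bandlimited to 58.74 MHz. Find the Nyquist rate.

117.48 MHz

Nyquist rate = 2 × 58.74 MHz = 117.48 MHz.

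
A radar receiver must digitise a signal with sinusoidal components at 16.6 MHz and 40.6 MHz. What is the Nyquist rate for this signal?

Highest-frequency component: 40.6 MHz.
Nyquist rate = 2 × 40.6 MHz = 81.2 MHz.

81.2 MHz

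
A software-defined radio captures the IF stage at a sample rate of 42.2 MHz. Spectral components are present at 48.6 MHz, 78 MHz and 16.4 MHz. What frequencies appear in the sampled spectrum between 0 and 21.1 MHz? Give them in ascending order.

6.4 MHz, 16.4 MHz

fs/2 = 21.1 MHz.
48.6 MHz mod fs = 6.4 MHz.
6.4 MHz ≤ fs/2 = 21.1 MHz, appears at 6.4 MHz.
78 MHz mod fs = 35.8 MHz.
35.8 MHz > fs/2 = 21.1 MHz, folds to fs − 35.8 MHz = 6.4 MHz.
16.4 MHz ≤ fs/2 = 21.1 MHz, passes unchanged.
Distinct values: {6.4 MHz, 16.4 MHz}.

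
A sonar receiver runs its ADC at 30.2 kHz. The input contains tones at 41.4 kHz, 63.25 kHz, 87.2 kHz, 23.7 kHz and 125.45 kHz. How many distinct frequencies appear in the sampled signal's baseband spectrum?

5

fs/2 = 15.1 kHz.
41.4 kHz mod fs = 11.2 kHz.
11.2 kHz ≤ fs/2 = 15.1 kHz, appears at 11.2 kHz.
63.25 kHz mod fs = 2.85 kHz.
2.85 kHz ≤ fs/2 = 15.1 kHz, appears at 2.85 kHz.
87.2 kHz mod fs = 26.8 kHz.
26.8 kHz > fs/2 = 15.1 kHz, folds to fs − 26.8 kHz = 3.4 kHz.
23.7 kHz > fs/2 = 15.1 kHz, folds to fs − 23.7 kHz = 6.5 kHz.
125.45 kHz mod fs = 4.65 kHz.
4.65 kHz ≤ fs/2 = 15.1 kHz, appears at 4.65 kHz.
Distinct values: {2.85 kHz, 3.4 kHz, 4.65 kHz, 6.5 kHz, 11.2 kHz} → 5.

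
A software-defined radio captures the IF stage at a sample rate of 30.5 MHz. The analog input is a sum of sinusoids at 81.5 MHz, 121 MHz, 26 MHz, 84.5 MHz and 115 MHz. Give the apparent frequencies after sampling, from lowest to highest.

fs/2 = 15.25 MHz.
81.5 MHz mod fs = 20.5 MHz.
20.5 MHz > fs/2 = 15.25 MHz, folds to fs − 20.5 MHz = 10 MHz.
121 MHz mod fs = 29.5 MHz.
29.5 MHz > fs/2 = 15.25 MHz, folds to fs − 29.5 MHz = 1 MHz.
26 MHz > fs/2 = 15.25 MHz, folds to fs − 26 MHz = 4.5 MHz.
84.5 MHz mod fs = 23.5 MHz.
23.5 MHz > fs/2 = 15.25 MHz, folds to fs − 23.5 MHz = 7 MHz.
115 MHz mod fs = 23.5 MHz.
23.5 MHz > fs/2 = 15.25 MHz, folds to fs − 23.5 MHz = 7 MHz.
Distinct values: {1 MHz, 4.5 MHz, 7 MHz, 10 MHz}.

1 MHz, 4.5 MHz, 7 MHz, 10 MHz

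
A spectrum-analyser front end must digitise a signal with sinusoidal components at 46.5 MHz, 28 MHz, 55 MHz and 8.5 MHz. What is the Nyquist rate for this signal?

Highest-frequency component: 55 MHz.
Nyquist rate = 2 × 55 MHz = 110 MHz.

110 MHz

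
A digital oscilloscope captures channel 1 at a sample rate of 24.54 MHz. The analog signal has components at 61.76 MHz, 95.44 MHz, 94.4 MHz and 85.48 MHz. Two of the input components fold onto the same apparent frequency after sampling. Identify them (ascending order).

fs/2 = 12.27 MHz.
61.76 MHz mod fs = 12.68 MHz.
12.68 MHz > fs/2 = 12.27 MHz, folds to fs − 12.68 MHz = 11.86 MHz.
95.44 MHz mod fs = 21.82 MHz.
21.82 MHz > fs/2 = 12.27 MHz, folds to fs − 21.82 MHz = 2.72 MHz.
94.4 MHz mod fs = 20.78 MHz.
20.78 MHz > fs/2 = 12.27 MHz, folds to fs − 20.78 MHz = 3.76 MHz.
85.48 MHz mod fs = 11.86 MHz.
11.86 MHz ≤ fs/2 = 12.27 MHz, appears at 11.86 MHz.
61.76 MHz and 85.48 MHz both map to 11.86 MHz.

61.76 MHz, 85.48 MHz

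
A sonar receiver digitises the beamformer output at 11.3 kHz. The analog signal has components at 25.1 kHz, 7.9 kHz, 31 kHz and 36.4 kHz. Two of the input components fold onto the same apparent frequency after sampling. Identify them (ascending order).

25.1 kHz, 36.4 kHz

fs/2 = 5.65 kHz.
25.1 kHz mod fs = 2.5 kHz.
2.5 kHz ≤ fs/2 = 5.65 kHz, appears at 2.5 kHz.
7.9 kHz > fs/2 = 5.65 kHz, folds to fs − 7.9 kHz = 3.4 kHz.
31 kHz mod fs = 8.4 kHz.
8.4 kHz > fs/2 = 5.65 kHz, folds to fs − 8.4 kHz = 2.9 kHz.
36.4 kHz mod fs = 2.5 kHz.
2.5 kHz ≤ fs/2 = 5.65 kHz, appears at 2.5 kHz.
25.1 kHz and 36.4 kHz both map to 2.5 kHz.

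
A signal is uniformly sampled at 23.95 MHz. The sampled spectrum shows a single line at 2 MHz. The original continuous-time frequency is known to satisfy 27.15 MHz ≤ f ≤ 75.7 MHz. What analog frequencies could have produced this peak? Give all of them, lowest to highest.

45.9 MHz, 49.9 MHz, 69.85 MHz, 73.85 MHz

Frequencies that alias to 2 MHz are k·fs ± 2 MHz for integer k ≥ 0.
k=0: 2 MHz.
k=1: 21.95 MHz, 25.95 MHz.
k=2: 45.9 MHz, 49.9 MHz.
k=3: 69.85 MHz, 73.85 MHz.
k=4: 93.8 MHz, 97.8 MHz.
Within [27.15 MHz, 75.7 MHz]: 45.9 MHz, 49.9 MHz, 69.85 MHz, 73.85 MHz.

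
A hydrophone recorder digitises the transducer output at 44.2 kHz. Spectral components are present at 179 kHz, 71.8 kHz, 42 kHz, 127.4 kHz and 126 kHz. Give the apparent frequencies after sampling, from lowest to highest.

fs/2 = 22.1 kHz.
179 kHz mod fs = 2.2 kHz.
2.2 kHz ≤ fs/2 = 22.1 kHz, appears at 2.2 kHz.
71.8 kHz mod fs = 27.6 kHz.
27.6 kHz > fs/2 = 22.1 kHz, folds to fs − 27.6 kHz = 16.6 kHz.
42 kHz > fs/2 = 22.1 kHz, folds to fs − 42 kHz = 2.2 kHz.
127.4 kHz mod fs = 39 kHz.
39 kHz > fs/2 = 22.1 kHz, folds to fs − 39 kHz = 5.2 kHz.
126 kHz mod fs = 37.6 kHz.
37.6 kHz > fs/2 = 22.1 kHz, folds to fs − 37.6 kHz = 6.6 kHz.
Distinct values: {2.2 kHz, 5.2 kHz, 6.6 kHz, 16.6 kHz}.

2.2 kHz, 5.2 kHz, 6.6 kHz, 16.6 kHz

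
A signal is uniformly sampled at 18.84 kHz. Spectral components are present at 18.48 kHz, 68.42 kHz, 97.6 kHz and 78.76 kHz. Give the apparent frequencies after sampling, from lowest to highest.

0.36 kHz, 3.4 kHz, 6.94 kHz

fs/2 = 9.42 kHz.
18.48 kHz > fs/2 = 9.42 kHz, folds to fs − 18.48 kHz = 0.36 kHz.
68.42 kHz mod fs = 11.9 kHz.
11.9 kHz > fs/2 = 9.42 kHz, folds to fs − 11.9 kHz = 6.94 kHz.
97.6 kHz mod fs = 3.4 kHz.
3.4 kHz ≤ fs/2 = 9.42 kHz, appears at 3.4 kHz.
78.76 kHz mod fs = 3.4 kHz.
3.4 kHz ≤ fs/2 = 9.42 kHz, appears at 3.4 kHz.
Distinct values: {0.36 kHz, 3.4 kHz, 6.94 kHz}.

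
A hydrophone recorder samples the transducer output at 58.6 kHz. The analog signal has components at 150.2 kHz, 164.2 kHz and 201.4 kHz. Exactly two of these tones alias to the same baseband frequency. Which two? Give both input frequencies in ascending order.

150.2 kHz, 201.4 kHz

fs/2 = 29.3 kHz.
150.2 kHz mod fs = 33 kHz.
33 kHz > fs/2 = 29.3 kHz, folds to fs − 33 kHz = 25.6 kHz.
164.2 kHz mod fs = 47 kHz.
47 kHz > fs/2 = 29.3 kHz, folds to fs − 47 kHz = 11.6 kHz.
201.4 kHz mod fs = 25.6 kHz.
25.6 kHz ≤ fs/2 = 29.3 kHz, appears at 25.6 kHz.
150.2 kHz and 201.4 kHz both map to 25.6 kHz.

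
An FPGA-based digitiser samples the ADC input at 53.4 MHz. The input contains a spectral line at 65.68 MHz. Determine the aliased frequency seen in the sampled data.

65.68 MHz mod fs = 12.28 MHz.
12.28 MHz ≤ fs/2 = 26.7 MHz, appears at 12.28 MHz.

12.28 MHz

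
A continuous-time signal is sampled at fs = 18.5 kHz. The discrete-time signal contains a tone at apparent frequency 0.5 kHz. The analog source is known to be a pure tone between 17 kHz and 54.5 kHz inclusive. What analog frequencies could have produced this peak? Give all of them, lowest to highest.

Frequencies that alias to 0.5 kHz are k·fs ± 0.5 kHz for integer k ≥ 0.
k=0: 0.5 kHz.
k=1: 18 kHz, 19 kHz.
k=2: 36.5 kHz, 37.5 kHz.
k=3: 55 kHz, 56 kHz.
Within [17 kHz, 54.5 kHz]: 18 kHz, 19 kHz, 36.5 kHz, 37.5 kHz.

18 kHz, 19 kHz, 36.5 kHz, 37.5 kHz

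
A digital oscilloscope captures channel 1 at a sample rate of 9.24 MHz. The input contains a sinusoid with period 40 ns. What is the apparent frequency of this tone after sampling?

T = 40 ns → f = 1/T = 25 MHz.
25 MHz mod fs = 6.52 MHz.
6.52 MHz > fs/2 = 4.62 MHz, folds to fs − 6.52 MHz = 2.72 MHz.

2.72 MHz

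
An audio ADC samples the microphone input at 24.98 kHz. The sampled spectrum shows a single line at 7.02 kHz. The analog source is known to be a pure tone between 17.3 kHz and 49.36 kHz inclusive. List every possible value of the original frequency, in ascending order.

Frequencies that alias to 7.02 kHz are k·fs ± 7.02 kHz for integer k ≥ 0.
k=0: 7.02 kHz.
k=1: 17.96 kHz, 32 kHz.
k=2: 42.94 kHz, 56.98 kHz.
k=3: 67.92 kHz, 81.96 kHz.
Within [17.3 kHz, 49.36 kHz]: 17.96 kHz, 32 kHz, 42.94 kHz.

17.96 kHz, 32 kHz, 42.94 kHz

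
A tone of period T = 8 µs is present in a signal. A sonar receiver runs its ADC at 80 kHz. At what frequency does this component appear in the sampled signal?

T = 8 µs → f = 1/T = 125 kHz.
125 kHz mod fs = 45 kHz.
45 kHz > fs/2 = 40 kHz, folds to fs − 45 kHz = 35 kHz.

35 kHz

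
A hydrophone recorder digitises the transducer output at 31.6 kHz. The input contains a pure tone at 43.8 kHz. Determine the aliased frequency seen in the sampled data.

43.8 kHz mod fs = 12.2 kHz.
12.2 kHz ≤ fs/2 = 15.8 kHz, appears at 12.2 kHz.

12.2 kHz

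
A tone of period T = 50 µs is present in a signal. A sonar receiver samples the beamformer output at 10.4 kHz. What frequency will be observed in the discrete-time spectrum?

0.8 kHz

T = 50 µs → f = 1/T = 20 kHz.
20 kHz mod fs = 9.6 kHz.
9.6 kHz > fs/2 = 5.2 kHz, folds to fs − 9.6 kHz = 0.8 kHz.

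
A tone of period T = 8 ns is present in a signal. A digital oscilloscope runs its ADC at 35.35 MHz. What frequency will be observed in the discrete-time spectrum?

T = 8 ns → f = 1/T = 125 MHz.
125 MHz mod fs = 18.95 MHz.
18.95 MHz > fs/2 = 17.675 MHz, folds to fs − 18.95 MHz = 16.4 MHz.

16.4 MHz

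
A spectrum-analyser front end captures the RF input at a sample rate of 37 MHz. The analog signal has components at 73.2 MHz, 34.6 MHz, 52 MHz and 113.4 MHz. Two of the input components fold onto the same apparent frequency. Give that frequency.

fs/2 = 18.5 MHz.
73.2 MHz mod fs = 36.2 MHz.
36.2 MHz > fs/2 = 18.5 MHz, folds to fs − 36.2 MHz = 0.8 MHz.
34.6 MHz > fs/2 = 18.5 MHz, folds to fs − 34.6 MHz = 2.4 MHz.
52 MHz mod fs = 15 MHz.
15 MHz ≤ fs/2 = 18.5 MHz, appears at 15 MHz.
113.4 MHz mod fs = 2.4 MHz.
2.4 MHz ≤ fs/2 = 18.5 MHz, appears at 2.4 MHz.
34.6 MHz and 113.4 MHz both map to 2.4 MHz.

2.4 MHz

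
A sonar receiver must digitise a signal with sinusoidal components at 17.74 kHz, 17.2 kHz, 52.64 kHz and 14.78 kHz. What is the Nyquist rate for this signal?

105.28 kHz

Highest-frequency component: 52.64 kHz.
Nyquist rate = 2 × 52.64 kHz = 105.28 kHz.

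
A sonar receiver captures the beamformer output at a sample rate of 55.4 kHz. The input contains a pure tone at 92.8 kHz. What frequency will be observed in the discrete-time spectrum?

92.8 kHz mod fs = 37.4 kHz.
37.4 kHz > fs/2 = 27.7 kHz, folds to fs − 37.4 kHz = 18 kHz.

18 kHz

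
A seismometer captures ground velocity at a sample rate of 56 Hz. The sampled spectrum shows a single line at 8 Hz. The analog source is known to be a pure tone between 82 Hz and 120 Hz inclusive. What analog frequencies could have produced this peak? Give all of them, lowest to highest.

104 Hz, 120 Hz

Frequencies that alias to 8 Hz are k·fs ± 8 Hz for integer k ≥ 0.
k=0: 8 Hz.
k=1: 48 Hz, 64 Hz.
k=2: 104 Hz, 120 Hz.
k=3: 160 Hz, 176 Hz.
Within [82 Hz, 120 Hz]: 104 Hz, 120 Hz.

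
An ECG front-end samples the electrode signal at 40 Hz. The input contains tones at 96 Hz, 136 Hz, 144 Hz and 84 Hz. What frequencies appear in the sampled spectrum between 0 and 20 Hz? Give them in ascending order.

4 Hz, 16 Hz

fs/2 = 20 Hz.
96 Hz mod fs = 16 Hz.
16 Hz ≤ fs/2 = 20 Hz, appears at 16 Hz.
136 Hz mod fs = 16 Hz.
16 Hz ≤ fs/2 = 20 Hz, appears at 16 Hz.
144 Hz mod fs = 24 Hz.
24 Hz > fs/2 = 20 Hz, folds to fs − 24 Hz = 16 Hz.
84 Hz mod fs = 4 Hz.
4 Hz ≤ fs/2 = 20 Hz, appears at 4 Hz.
Distinct values: {4 Hz, 16 Hz}.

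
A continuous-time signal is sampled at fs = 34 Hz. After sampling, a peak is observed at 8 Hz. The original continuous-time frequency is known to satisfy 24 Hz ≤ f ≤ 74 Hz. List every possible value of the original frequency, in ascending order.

26 Hz, 42 Hz, 60 Hz

Frequencies that alias to 8 Hz are k·fs ± 8 Hz for integer k ≥ 0.
k=0: 8 Hz.
k=1: 26 Hz, 42 Hz.
k=2: 60 Hz, 76 Hz.
k=3: 94 Hz, 110 Hz.
Within [24 Hz, 74 Hz]: 26 Hz, 42 Hz, 60 Hz.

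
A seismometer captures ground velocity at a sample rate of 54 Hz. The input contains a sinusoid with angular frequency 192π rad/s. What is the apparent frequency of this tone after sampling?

ω = 192π rad/s → f = ω/(2π) = 96 Hz.
96 Hz mod fs = 42 Hz.
42 Hz > fs/2 = 27 Hz, folds to fs − 42 Hz = 12 Hz.

12 Hz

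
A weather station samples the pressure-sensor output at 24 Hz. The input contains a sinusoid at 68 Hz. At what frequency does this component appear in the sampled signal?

68 Hz mod fs = 20 Hz.
20 Hz > fs/2 = 12 Hz, folds to fs − 20 Hz = 4 Hz.

4 Hz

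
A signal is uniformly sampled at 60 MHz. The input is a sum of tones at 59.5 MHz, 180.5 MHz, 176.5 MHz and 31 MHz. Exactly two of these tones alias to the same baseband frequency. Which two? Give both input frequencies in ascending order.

59.5 MHz, 180.5 MHz

fs/2 = 30 MHz.
59.5 MHz > fs/2 = 30 MHz, folds to fs − 59.5 MHz = 0.5 MHz.
180.5 MHz mod fs = 0.5 MHz.
0.5 MHz ≤ fs/2 = 30 MHz, appears at 0.5 MHz.
176.5 MHz mod fs = 56.5 MHz.
56.5 MHz > fs/2 = 30 MHz, folds to fs − 56.5 MHz = 3.5 MHz.
31 MHz > fs/2 = 30 MHz, folds to fs − 31 MHz = 29 MHz.
59.5 MHz and 180.5 MHz both map to 0.5 MHz.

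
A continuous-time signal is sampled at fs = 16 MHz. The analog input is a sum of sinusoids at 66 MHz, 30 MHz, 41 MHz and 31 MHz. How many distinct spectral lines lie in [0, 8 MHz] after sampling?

3

fs/2 = 8 MHz.
66 MHz mod fs = 2 MHz.
2 MHz ≤ fs/2 = 8 MHz, appears at 2 MHz.
30 MHz mod fs = 14 MHz.
14 MHz > fs/2 = 8 MHz, folds to fs − 14 MHz = 2 MHz.
41 MHz mod fs = 9 MHz.
9 MHz > fs/2 = 8 MHz, folds to fs − 9 MHz = 7 MHz.
31 MHz mod fs = 15 MHz.
15 MHz > fs/2 = 8 MHz, folds to fs − 15 MHz = 1 MHz.
Distinct values: {1 MHz, 2 MHz, 7 MHz} → 3.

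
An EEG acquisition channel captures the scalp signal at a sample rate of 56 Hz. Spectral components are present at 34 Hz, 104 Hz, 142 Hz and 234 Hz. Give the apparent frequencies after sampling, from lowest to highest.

fs/2 = 28 Hz.
34 Hz > fs/2 = 28 Hz, folds to fs − 34 Hz = 22 Hz.
104 Hz mod fs = 48 Hz.
48 Hz > fs/2 = 28 Hz, folds to fs − 48 Hz = 8 Hz.
142 Hz mod fs = 30 Hz.
30 Hz > fs/2 = 28 Hz, folds to fs − 30 Hz = 26 Hz.
234 Hz mod fs = 10 Hz.
10 Hz ≤ fs/2 = 28 Hz, appears at 10 Hz.
Distinct values: {8 Hz, 10 Hz, 22 Hz, 26 Hz}.

8 Hz, 10 Hz, 22 Hz, 26 Hz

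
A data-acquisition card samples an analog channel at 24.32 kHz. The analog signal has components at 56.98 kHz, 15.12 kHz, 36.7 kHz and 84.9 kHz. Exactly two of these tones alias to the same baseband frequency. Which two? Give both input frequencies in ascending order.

36.7 kHz, 84.9 kHz

fs/2 = 12.16 kHz.
56.98 kHz mod fs = 8.34 kHz.
8.34 kHz ≤ fs/2 = 12.16 kHz, appears at 8.34 kHz.
15.12 kHz > fs/2 = 12.16 kHz, folds to fs − 15.12 kHz = 9.2 kHz.
36.7 kHz mod fs = 12.38 kHz.
12.38 kHz > fs/2 = 12.16 kHz, folds to fs − 12.38 kHz = 11.94 kHz.
84.9 kHz mod fs = 11.94 kHz.
11.94 kHz ≤ fs/2 = 12.16 kHz, appears at 11.94 kHz.
36.7 kHz and 84.9 kHz both map to 11.94 kHz.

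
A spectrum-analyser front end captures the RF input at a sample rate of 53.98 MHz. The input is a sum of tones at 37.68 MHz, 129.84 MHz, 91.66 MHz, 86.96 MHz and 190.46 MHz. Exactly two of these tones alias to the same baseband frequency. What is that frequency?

fs/2 = 26.99 MHz.
37.68 MHz > fs/2 = 26.99 MHz, folds to fs − 37.68 MHz = 16.3 MHz.
129.84 MHz mod fs = 21.88 MHz.
21.88 MHz ≤ fs/2 = 26.99 MHz, appears at 21.88 MHz.
91.66 MHz mod fs = 37.68 MHz.
37.68 MHz > fs/2 = 26.99 MHz, folds to fs − 37.68 MHz = 16.3 MHz.
86.96 MHz mod fs = 32.98 MHz.
32.98 MHz > fs/2 = 26.99 MHz, folds to fs − 32.98 MHz = 21 MHz.
190.46 MHz mod fs = 28.52 MHz.
28.52 MHz > fs/2 = 26.99 MHz, folds to fs − 28.52 MHz = 25.46 MHz.
37.68 MHz and 91.66 MHz both map to 16.3 MHz.

16.3 MHz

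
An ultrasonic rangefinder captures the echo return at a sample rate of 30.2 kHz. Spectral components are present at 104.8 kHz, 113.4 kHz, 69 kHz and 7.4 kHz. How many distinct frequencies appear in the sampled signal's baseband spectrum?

3

fs/2 = 15.1 kHz.
104.8 kHz mod fs = 14.2 kHz.
14.2 kHz ≤ fs/2 = 15.1 kHz, appears at 14.2 kHz.
113.4 kHz mod fs = 22.8 kHz.
22.8 kHz > fs/2 = 15.1 kHz, folds to fs − 22.8 kHz = 7.4 kHz.
69 kHz mod fs = 8.6 kHz.
8.6 kHz ≤ fs/2 = 15.1 kHz, appears at 8.6 kHz.
7.4 kHz ≤ fs/2 = 15.1 kHz, passes unchanged.
Distinct values: {7.4 kHz, 8.6 kHz, 14.2 kHz} → 3.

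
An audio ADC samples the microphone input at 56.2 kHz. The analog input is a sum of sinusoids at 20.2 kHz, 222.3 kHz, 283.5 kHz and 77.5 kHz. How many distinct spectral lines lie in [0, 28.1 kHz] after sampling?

3

fs/2 = 28.1 kHz.
20.2 kHz ≤ fs/2 = 28.1 kHz, passes unchanged.
222.3 kHz mod fs = 53.7 kHz.
53.7 kHz > fs/2 = 28.1 kHz, folds to fs − 53.7 kHz = 2.5 kHz.
283.5 kHz mod fs = 2.5 kHz.
2.5 kHz ≤ fs/2 = 28.1 kHz, appears at 2.5 kHz.
77.5 kHz mod fs = 21.3 kHz.
21.3 kHz ≤ fs/2 = 28.1 kHz, appears at 21.3 kHz.
Distinct values: {2.5 kHz, 20.2 kHz, 21.3 kHz} → 3.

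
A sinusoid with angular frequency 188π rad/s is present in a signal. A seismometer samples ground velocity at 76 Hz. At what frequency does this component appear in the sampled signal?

ω = 188π rad/s → f = ω/(2π) = 94 Hz.
94 Hz mod fs = 18 Hz.
18 Hz ≤ fs/2 = 38 Hz, appears at 18 Hz.

18 Hz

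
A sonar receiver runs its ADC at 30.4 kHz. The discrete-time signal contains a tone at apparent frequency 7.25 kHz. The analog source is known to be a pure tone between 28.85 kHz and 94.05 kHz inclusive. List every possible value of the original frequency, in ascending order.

Frequencies that alias to 7.25 kHz are k·fs ± 7.25 kHz for integer k ≥ 0.
k=0: 7.25 kHz.
k=1: 23.15 kHz, 37.65 kHz.
k=2: 53.55 kHz, 68.05 kHz.
k=3: 83.95 kHz, 98.45 kHz.
k=4: 114.35 kHz, 128.85 kHz.
Within [28.85 kHz, 94.05 kHz]: 37.65 kHz, 53.55 kHz, 68.05 kHz, 83.95 kHz.

37.65 kHz, 53.55 kHz, 68.05 kHz, 83.95 kHz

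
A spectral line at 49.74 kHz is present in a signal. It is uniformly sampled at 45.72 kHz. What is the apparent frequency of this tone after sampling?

49.74 kHz mod fs = 4.02 kHz.
4.02 kHz ≤ fs/2 = 22.86 kHz, appears at 4.02 kHz.

4.02 kHz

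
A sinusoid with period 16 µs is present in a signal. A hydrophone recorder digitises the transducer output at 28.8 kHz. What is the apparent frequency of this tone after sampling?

4.9 kHz

T = 16 µs → f = 1/T = 62.5 kHz.
62.5 kHz mod fs = 4.9 kHz.
4.9 kHz ≤ fs/2 = 14.4 kHz, appears at 4.9 kHz.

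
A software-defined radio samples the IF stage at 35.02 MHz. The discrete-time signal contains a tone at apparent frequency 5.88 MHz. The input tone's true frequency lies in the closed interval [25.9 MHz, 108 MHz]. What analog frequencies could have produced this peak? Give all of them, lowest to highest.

Frequencies that alias to 5.88 MHz are k·fs ± 5.88 MHz for integer k ≥ 0.
k=0: 5.88 MHz.
k=1: 29.14 MHz, 40.9 MHz.
k=2: 64.16 MHz, 75.92 MHz.
k=3: 99.18 MHz, 110.94 MHz.
k=4: 134.2 MHz, 145.96 MHz.
Within [25.9 MHz, 108 MHz]: 29.14 MHz, 40.9 MHz, 64.16 MHz, 75.92 MHz, 99.18 MHz.

29.14 MHz, 40.9 MHz, 64.16 MHz, 75.92 MHz, 99.18 MHz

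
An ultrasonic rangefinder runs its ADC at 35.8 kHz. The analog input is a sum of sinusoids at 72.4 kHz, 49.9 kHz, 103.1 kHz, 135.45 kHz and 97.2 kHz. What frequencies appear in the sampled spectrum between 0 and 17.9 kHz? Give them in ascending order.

0.8 kHz, 4.3 kHz, 7.75 kHz, 10.2 kHz, 14.1 kHz

fs/2 = 17.9 kHz.
72.4 kHz mod fs = 0.8 kHz.
0.8 kHz ≤ fs/2 = 17.9 kHz, appears at 0.8 kHz.
49.9 kHz mod fs = 14.1 kHz.
14.1 kHz ≤ fs/2 = 17.9 kHz, appears at 14.1 kHz.
103.1 kHz mod fs = 31.5 kHz.
31.5 kHz > fs/2 = 17.9 kHz, folds to fs − 31.5 kHz = 4.3 kHz.
135.45 kHz mod fs = 28.05 kHz.
28.05 kHz > fs/2 = 17.9 kHz, folds to fs − 28.05 kHz = 7.75 kHz.
97.2 kHz mod fs = 25.6 kHz.
25.6 kHz > fs/2 = 17.9 kHz, folds to fs − 25.6 kHz = 10.2 kHz.
Distinct values: {0.8 kHz, 4.3 kHz, 7.75 kHz, 10.2 kHz, 14.1 kHz}.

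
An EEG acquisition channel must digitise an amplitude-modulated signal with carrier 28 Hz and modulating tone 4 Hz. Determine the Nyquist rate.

64 Hz

AM sidebands sit at fc ± fm = 24 Hz and 32 Hz.
Highest-frequency component: 32 Hz.
Nyquist rate = 2 × 32 Hz = 64 Hz.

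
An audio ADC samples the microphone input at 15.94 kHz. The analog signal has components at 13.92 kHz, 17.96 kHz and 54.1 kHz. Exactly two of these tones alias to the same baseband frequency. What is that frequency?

fs/2 = 7.97 kHz.
13.92 kHz > fs/2 = 7.97 kHz, folds to fs − 13.92 kHz = 2.02 kHz.
17.96 kHz mod fs = 2.02 kHz.
2.02 kHz ≤ fs/2 = 7.97 kHz, appears at 2.02 kHz.
54.1 kHz mod fs = 6.28 kHz.
6.28 kHz ≤ fs/2 = 7.97 kHz, appears at 6.28 kHz.
13.92 kHz and 17.96 kHz both map to 2.02 kHz.

2.02 kHz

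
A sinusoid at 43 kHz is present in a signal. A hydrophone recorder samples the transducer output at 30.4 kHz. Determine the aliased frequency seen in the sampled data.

43 kHz mod fs = 12.6 kHz.
12.6 kHz ≤ fs/2 = 15.2 kHz, appears at 12.6 kHz.

12.6 kHz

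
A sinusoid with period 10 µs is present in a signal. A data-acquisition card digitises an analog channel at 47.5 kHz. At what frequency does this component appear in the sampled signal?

5 kHz

T = 10 µs → f = 1/T = 100 kHz.
100 kHz mod fs = 5 kHz.
5 kHz ≤ fs/2 = 23.75 kHz, appears at 5 kHz.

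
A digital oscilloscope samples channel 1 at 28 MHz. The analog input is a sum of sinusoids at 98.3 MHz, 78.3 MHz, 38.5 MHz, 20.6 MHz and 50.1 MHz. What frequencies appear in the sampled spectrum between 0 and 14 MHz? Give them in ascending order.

5.7 MHz, 5.9 MHz, 7.4 MHz, 10.5 MHz, 13.7 MHz

fs/2 = 14 MHz.
98.3 MHz mod fs = 14.3 MHz.
14.3 MHz > fs/2 = 14 MHz, folds to fs − 14.3 MHz = 13.7 MHz.
78.3 MHz mod fs = 22.3 MHz.
22.3 MHz > fs/2 = 14 MHz, folds to fs − 22.3 MHz = 5.7 MHz.
38.5 MHz mod fs = 10.5 MHz.
10.5 MHz ≤ fs/2 = 14 MHz, appears at 10.5 MHz.
20.6 MHz > fs/2 = 14 MHz, folds to fs − 20.6 MHz = 7.4 MHz.
50.1 MHz mod fs = 22.1 MHz.
22.1 MHz > fs/2 = 14 MHz, folds to fs − 22.1 MHz = 5.9 MHz.
Distinct values: {5.7 MHz, 5.9 MHz, 7.4 MHz, 10.5 MHz, 13.7 MHz}.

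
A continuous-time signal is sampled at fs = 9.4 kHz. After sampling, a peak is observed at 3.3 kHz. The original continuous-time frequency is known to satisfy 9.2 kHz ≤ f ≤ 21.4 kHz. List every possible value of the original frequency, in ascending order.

Frequencies that alias to 3.3 kHz are k·fs ± 3.3 kHz for integer k ≥ 0.
k=0: 3.3 kHz.
k=1: 6.1 kHz, 12.7 kHz.
k=2: 15.5 kHz, 22.1 kHz.
k=3: 24.9 kHz, 31.5 kHz.
Within [9.2 kHz, 21.4 kHz]: 12.7 kHz, 15.5 kHz.

12.7 kHz, 15.5 kHz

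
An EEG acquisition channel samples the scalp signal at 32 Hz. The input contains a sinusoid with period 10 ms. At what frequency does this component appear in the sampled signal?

4 Hz

T = 10 ms → f = 1/T = 100 Hz.
100 Hz mod fs = 4 Hz.
4 Hz ≤ fs/2 = 16 Hz, appears at 4 Hz.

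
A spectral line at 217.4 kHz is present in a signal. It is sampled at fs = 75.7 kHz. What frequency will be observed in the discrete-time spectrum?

9.7 kHz

217.4 kHz mod fs = 66 kHz.
66 kHz > fs/2 = 37.85 kHz, folds to fs − 66 kHz = 9.7 kHz.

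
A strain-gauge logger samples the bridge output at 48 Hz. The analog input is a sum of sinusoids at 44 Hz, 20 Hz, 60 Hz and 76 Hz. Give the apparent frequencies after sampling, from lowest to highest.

4 Hz, 12 Hz, 20 Hz

fs/2 = 24 Hz.
44 Hz > fs/2 = 24 Hz, folds to fs − 44 Hz = 4 Hz.
20 Hz ≤ fs/2 = 24 Hz, passes unchanged.
60 Hz mod fs = 12 Hz.
12 Hz ≤ fs/2 = 24 Hz, appears at 12 Hz.
76 Hz mod fs = 28 Hz.
28 Hz > fs/2 = 24 Hz, folds to fs − 28 Hz = 20 Hz.
Distinct values: {4 Hz, 12 Hz, 20 Hz}.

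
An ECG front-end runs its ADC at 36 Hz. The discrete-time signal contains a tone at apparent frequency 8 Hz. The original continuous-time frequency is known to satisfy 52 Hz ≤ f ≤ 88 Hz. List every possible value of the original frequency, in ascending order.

Frequencies that alias to 8 Hz are k·fs ± 8 Hz for integer k ≥ 0.
k=0: 8 Hz.
k=1: 28 Hz, 44 Hz.
k=2: 64 Hz, 80 Hz.
k=3: 100 Hz, 116 Hz.
Within [52 Hz, 88 Hz]: 64 Hz, 80 Hz.

64 Hz, 80 Hz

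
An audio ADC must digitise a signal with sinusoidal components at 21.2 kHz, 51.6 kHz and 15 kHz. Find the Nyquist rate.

103.2 kHz

Highest-frequency component: 51.6 kHz.
Nyquist rate = 2 × 51.6 kHz = 103.2 kHz.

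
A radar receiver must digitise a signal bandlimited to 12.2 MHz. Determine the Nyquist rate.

24.4 MHz

Nyquist rate = 2 × 12.2 MHz = 24.4 MHz.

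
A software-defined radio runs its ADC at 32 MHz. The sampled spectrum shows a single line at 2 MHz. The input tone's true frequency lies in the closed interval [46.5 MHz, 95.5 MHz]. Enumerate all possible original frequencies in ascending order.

Frequencies that alias to 2 MHz are k·fs ± 2 MHz for integer k ≥ 0.
k=0: 2 MHz.
k=1: 30 MHz, 34 MHz.
k=2: 62 MHz, 66 MHz.
k=3: 94 MHz, 98 MHz.
k=4: 126 MHz, 130 MHz.
Within [46.5 MHz, 95.5 MHz]: 62 MHz, 66 MHz, 94 MHz.

62 MHz, 66 MHz, 94 MHz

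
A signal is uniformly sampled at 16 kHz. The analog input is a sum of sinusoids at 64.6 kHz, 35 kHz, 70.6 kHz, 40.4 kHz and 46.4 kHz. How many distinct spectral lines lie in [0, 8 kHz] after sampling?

fs/2 = 8 kHz.
64.6 kHz mod fs = 0.6 kHz.
0.6 kHz ≤ fs/2 = 8 kHz, appears at 0.6 kHz.
35 kHz mod fs = 3 kHz.
3 kHz ≤ fs/2 = 8 kHz, appears at 3 kHz.
70.6 kHz mod fs = 6.6 kHz.
6.6 kHz ≤ fs/2 = 8 kHz, appears at 6.6 kHz.
40.4 kHz mod fs = 8.4 kHz.
8.4 kHz > fs/2 = 8 kHz, folds to fs − 8.4 kHz = 7.6 kHz.
46.4 kHz mod fs = 14.4 kHz.
14.4 kHz > fs/2 = 8 kHz, folds to fs − 14.4 kHz = 1.6 kHz.
Distinct values: {0.6 kHz, 1.6 kHz, 3 kHz, 6.6 kHz, 7.6 kHz} → 5.

5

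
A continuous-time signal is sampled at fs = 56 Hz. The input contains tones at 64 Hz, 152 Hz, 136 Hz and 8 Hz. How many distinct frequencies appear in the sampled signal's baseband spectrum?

fs/2 = 28 Hz.
64 Hz mod fs = 8 Hz.
8 Hz ≤ fs/2 = 28 Hz, appears at 8 Hz.
152 Hz mod fs = 40 Hz.
40 Hz > fs/2 = 28 Hz, folds to fs − 40 Hz = 16 Hz.
136 Hz mod fs = 24 Hz.
24 Hz ≤ fs/2 = 28 Hz, appears at 24 Hz.
8 Hz ≤ fs/2 = 28 Hz, passes unchanged.
Distinct values: {8 Hz, 16 Hz, 24 Hz} → 3.

3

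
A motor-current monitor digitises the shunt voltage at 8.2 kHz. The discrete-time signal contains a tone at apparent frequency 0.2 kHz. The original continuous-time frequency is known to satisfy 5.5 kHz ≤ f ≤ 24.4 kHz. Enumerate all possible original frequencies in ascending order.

Frequencies that alias to 0.2 kHz are k·fs ± 0.2 kHz for integer k ≥ 0.
k=0: 0.2 kHz.
k=1: 8 kHz, 8.4 kHz.
k=2: 16.2 kHz, 16.6 kHz.
k=3: 24.4 kHz, 24.8 kHz.
k=4: 32.6 kHz, 33 kHz.
Within [5.5 kHz, 24.4 kHz]: 8 kHz, 8.4 kHz, 16.2 kHz, 16.6 kHz, 24.4 kHz.

8 kHz, 8.4 kHz, 16.2 kHz, 16.6 kHz, 24.4 kHz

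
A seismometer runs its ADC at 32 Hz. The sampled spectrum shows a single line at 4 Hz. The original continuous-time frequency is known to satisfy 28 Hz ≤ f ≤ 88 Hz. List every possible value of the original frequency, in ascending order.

28 Hz, 36 Hz, 60 Hz, 68 Hz

Frequencies that alias to 4 Hz are k·fs ± 4 Hz for integer k ≥ 0.
k=0: 4 Hz.
k=1: 28 Hz, 36 Hz.
k=2: 60 Hz, 68 Hz.
k=3: 92 Hz, 100 Hz.
Within [28 Hz, 88 Hz]: 28 Hz, 36 Hz, 60 Hz, 68 Hz.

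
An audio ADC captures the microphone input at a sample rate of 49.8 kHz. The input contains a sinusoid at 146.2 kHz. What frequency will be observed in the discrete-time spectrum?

146.2 kHz mod fs = 46.6 kHz.
46.6 kHz > fs/2 = 24.9 kHz, folds to fs − 46.6 kHz = 3.2 kHz.

3.2 kHz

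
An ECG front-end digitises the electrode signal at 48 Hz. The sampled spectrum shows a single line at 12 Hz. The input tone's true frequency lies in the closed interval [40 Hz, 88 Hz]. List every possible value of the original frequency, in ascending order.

60 Hz, 84 Hz

Frequencies that alias to 12 Hz are k·fs ± 12 Hz for integer k ≥ 0.
k=0: 12 Hz.
k=1: 36 Hz, 60 Hz.
k=2: 84 Hz, 108 Hz.
k=3: 132 Hz, 156 Hz.
Within [40 Hz, 88 Hz]: 60 Hz, 84 Hz.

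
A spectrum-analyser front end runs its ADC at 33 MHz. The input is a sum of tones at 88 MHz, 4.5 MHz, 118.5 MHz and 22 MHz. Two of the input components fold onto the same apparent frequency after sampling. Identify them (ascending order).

22 MHz, 88 MHz

fs/2 = 16.5 MHz.
88 MHz mod fs = 22 MHz.
22 MHz > fs/2 = 16.5 MHz, folds to fs − 22 MHz = 11 MHz.
4.5 MHz ≤ fs/2 = 16.5 MHz, passes unchanged.
118.5 MHz mod fs = 19.5 MHz.
19.5 MHz > fs/2 = 16.5 MHz, folds to fs − 19.5 MHz = 13.5 MHz.
22 MHz > fs/2 = 16.5 MHz, folds to fs − 22 MHz = 11 MHz.
22 MHz and 88 MHz both map to 11 MHz.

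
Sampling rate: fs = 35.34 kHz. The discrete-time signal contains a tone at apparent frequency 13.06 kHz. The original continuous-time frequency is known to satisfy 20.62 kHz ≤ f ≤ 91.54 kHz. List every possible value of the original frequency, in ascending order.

Frequencies that alias to 13.06 kHz are k·fs ± 13.06 kHz for integer k ≥ 0.
k=0: 13.06 kHz.
k=1: 22.28 kHz, 48.4 kHz.
k=2: 57.62 kHz, 83.74 kHz.
k=3: 92.96 kHz, 119.08 kHz.
Within [20.62 kHz, 91.54 kHz]: 22.28 kHz, 48.4 kHz, 57.62 kHz, 83.74 kHz.

22.28 kHz, 48.4 kHz, 57.62 kHz, 83.74 kHz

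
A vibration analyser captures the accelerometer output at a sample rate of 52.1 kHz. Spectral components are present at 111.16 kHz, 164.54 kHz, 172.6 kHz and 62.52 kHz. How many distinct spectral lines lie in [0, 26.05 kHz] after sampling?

fs/2 = 26.05 kHz.
111.16 kHz mod fs = 6.96 kHz.
6.96 kHz ≤ fs/2 = 26.05 kHz, appears at 6.96 kHz.
164.54 kHz mod fs = 8.24 kHz.
8.24 kHz ≤ fs/2 = 26.05 kHz, appears at 8.24 kHz.
172.6 kHz mod fs = 16.3 kHz.
16.3 kHz ≤ fs/2 = 26.05 kHz, appears at 16.3 kHz.
62.52 kHz mod fs = 10.42 kHz.
10.42 kHz ≤ fs/2 = 26.05 kHz, appears at 10.42 kHz.
Distinct values: {6.96 kHz, 8.24 kHz, 10.42 kHz, 16.3 kHz} → 4.

4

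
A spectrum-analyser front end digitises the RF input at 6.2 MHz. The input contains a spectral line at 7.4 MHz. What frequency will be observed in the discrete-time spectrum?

1.2 MHz

7.4 MHz mod fs = 1.2 MHz.
1.2 MHz ≤ fs/2 = 3.1 MHz, appears at 1.2 MHz.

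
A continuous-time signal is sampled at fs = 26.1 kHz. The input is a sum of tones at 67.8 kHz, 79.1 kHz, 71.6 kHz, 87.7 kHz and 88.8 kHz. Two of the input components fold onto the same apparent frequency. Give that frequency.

10.5 kHz

fs/2 = 13.05 kHz.
67.8 kHz mod fs = 15.6 kHz.
15.6 kHz > fs/2 = 13.05 kHz, folds to fs − 15.6 kHz = 10.5 kHz.
79.1 kHz mod fs = 0.8 kHz.
0.8 kHz ≤ fs/2 = 13.05 kHz, appears at 0.8 kHz.
71.6 kHz mod fs = 19.4 kHz.
19.4 kHz > fs/2 = 13.05 kHz, folds to fs − 19.4 kHz = 6.7 kHz.
87.7 kHz mod fs = 9.4 kHz.
9.4 kHz ≤ fs/2 = 13.05 kHz, appears at 9.4 kHz.
88.8 kHz mod fs = 10.5 kHz.
10.5 kHz ≤ fs/2 = 13.05 kHz, appears at 10.5 kHz.
67.8 kHz and 88.8 kHz both map to 10.5 kHz.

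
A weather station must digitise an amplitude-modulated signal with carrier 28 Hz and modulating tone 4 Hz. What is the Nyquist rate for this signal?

64 Hz

AM sidebands sit at fc ± fm = 24 Hz and 32 Hz.
Highest-frequency component: 32 Hz.
Nyquist rate = 2 × 32 Hz = 64 Hz.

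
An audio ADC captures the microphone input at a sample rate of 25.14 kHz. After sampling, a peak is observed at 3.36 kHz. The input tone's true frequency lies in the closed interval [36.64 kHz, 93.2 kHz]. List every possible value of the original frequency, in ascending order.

46.92 kHz, 53.64 kHz, 72.06 kHz, 78.78 kHz

Frequencies that alias to 3.36 kHz are k·fs ± 3.36 kHz for integer k ≥ 0.
k=0: 3.36 kHz.
k=1: 21.78 kHz, 28.5 kHz.
k=2: 46.92 kHz, 53.64 kHz.
k=3: 72.06 kHz, 78.78 kHz.
k=4: 97.2 kHz, 103.92 kHz.
Within [36.64 kHz, 93.2 kHz]: 46.92 kHz, 53.64 kHz, 72.06 kHz, 78.78 kHz.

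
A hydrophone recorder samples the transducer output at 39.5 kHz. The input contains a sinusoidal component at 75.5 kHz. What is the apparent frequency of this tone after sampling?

3.5 kHz

75.5 kHz mod fs = 36 kHz.
36 kHz > fs/2 = 19.75 kHz, folds to fs − 36 kHz = 3.5 kHz.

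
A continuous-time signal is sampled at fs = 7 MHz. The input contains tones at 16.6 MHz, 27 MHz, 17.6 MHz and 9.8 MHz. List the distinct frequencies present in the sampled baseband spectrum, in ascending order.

fs/2 = 3.5 MHz.
16.6 MHz mod fs = 2.6 MHz.
2.6 MHz ≤ fs/2 = 3.5 MHz, appears at 2.6 MHz.
27 MHz mod fs = 6 MHz.
6 MHz > fs/2 = 3.5 MHz, folds to fs − 6 MHz = 1 MHz.
17.6 MHz mod fs = 3.6 MHz.
3.6 MHz > fs/2 = 3.5 MHz, folds to fs − 3.6 MHz = 3.4 MHz.
9.8 MHz mod fs = 2.8 MHz.
2.8 MHz ≤ fs/2 = 3.5 MHz, appears at 2.8 MHz.
Distinct values: {1 MHz, 2.6 MHz, 2.8 MHz, 3.4 MHz}.

1 MHz, 2.6 MHz, 2.8 MHz, 3.4 MHz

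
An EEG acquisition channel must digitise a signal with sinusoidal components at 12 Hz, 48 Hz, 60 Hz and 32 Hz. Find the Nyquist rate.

120 Hz

Highest-frequency component: 60 Hz.
Nyquist rate = 2 × 60 Hz = 120 Hz.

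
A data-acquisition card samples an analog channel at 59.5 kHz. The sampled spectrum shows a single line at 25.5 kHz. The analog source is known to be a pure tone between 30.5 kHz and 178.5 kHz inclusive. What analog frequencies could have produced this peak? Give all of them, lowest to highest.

34 kHz, 85 kHz, 93.5 kHz, 144.5 kHz, 153 kHz

Frequencies that alias to 25.5 kHz are k·fs ± 25.5 kHz for integer k ≥ 0.
k=0: 25.5 kHz.
k=1: 34 kHz, 85 kHz.
k=2: 93.5 kHz, 144.5 kHz.
k=3: 153 kHz, 204 kHz.
k=4: 212.5 kHz, 263.5 kHz.
Within [30.5 kHz, 178.5 kHz]: 34 kHz, 85 kHz, 93.5 kHz, 144.5 kHz, 153 kHz.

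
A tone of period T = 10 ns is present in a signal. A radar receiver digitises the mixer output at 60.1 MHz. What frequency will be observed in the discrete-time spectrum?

T = 10 ns → f = 1/T = 100 MHz.
100 MHz mod fs = 39.9 MHz.
39.9 MHz > fs/2 = 30.05 MHz, folds to fs − 39.9 MHz = 20.2 MHz.

20.2 MHz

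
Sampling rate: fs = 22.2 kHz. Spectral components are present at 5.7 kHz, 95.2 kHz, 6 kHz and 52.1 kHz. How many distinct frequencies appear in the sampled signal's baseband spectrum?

4

fs/2 = 11.1 kHz.
5.7 kHz ≤ fs/2 = 11.1 kHz, passes unchanged.
95.2 kHz mod fs = 6.4 kHz.
6.4 kHz ≤ fs/2 = 11.1 kHz, appears at 6.4 kHz.
6 kHz ≤ fs/2 = 11.1 kHz, passes unchanged.
52.1 kHz mod fs = 7.7 kHz.
7.7 kHz ≤ fs/2 = 11.1 kHz, appears at 7.7 kHz.
Distinct values: {5.7 kHz, 6 kHz, 6.4 kHz, 7.7 kHz} → 4.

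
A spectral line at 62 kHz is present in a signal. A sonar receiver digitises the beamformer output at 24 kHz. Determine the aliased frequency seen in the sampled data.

10 kHz

62 kHz mod fs = 14 kHz.
14 kHz > fs/2 = 12 kHz, folds to fs − 14 kHz = 10 kHz.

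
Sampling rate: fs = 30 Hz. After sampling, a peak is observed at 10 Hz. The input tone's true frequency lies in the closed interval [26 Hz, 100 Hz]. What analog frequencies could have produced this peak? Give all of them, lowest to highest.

40 Hz, 50 Hz, 70 Hz, 80 Hz, 100 Hz

Frequencies that alias to 10 Hz are k·fs ± 10 Hz for integer k ≥ 0.
k=0: 10 Hz.
k=1: 20 Hz, 40 Hz.
k=2: 50 Hz, 70 Hz.
k=3: 80 Hz, 100 Hz.
k=4: 110 Hz, 130 Hz.
Within [26 Hz, 100 Hz]: 40 Hz, 50 Hz, 70 Hz, 80 Hz, 100 Hz.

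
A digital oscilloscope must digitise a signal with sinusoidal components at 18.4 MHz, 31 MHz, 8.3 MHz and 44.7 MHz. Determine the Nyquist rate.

89.4 MHz

Highest-frequency component: 44.7 MHz.
Nyquist rate = 2 × 44.7 MHz = 89.4 MHz.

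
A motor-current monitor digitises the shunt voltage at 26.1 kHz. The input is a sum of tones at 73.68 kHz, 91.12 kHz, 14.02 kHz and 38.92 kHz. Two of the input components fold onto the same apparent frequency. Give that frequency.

12.82 kHz

fs/2 = 13.05 kHz.
73.68 kHz mod fs = 21.48 kHz.
21.48 kHz > fs/2 = 13.05 kHz, folds to fs − 21.48 kHz = 4.62 kHz.
91.12 kHz mod fs = 12.82 kHz.
12.82 kHz ≤ fs/2 = 13.05 kHz, appears at 12.82 kHz.
14.02 kHz > fs/2 = 13.05 kHz, folds to fs − 14.02 kHz = 12.08 kHz.
38.92 kHz mod fs = 12.82 kHz.
12.82 kHz ≤ fs/2 = 13.05 kHz, appears at 12.82 kHz.
38.92 kHz and 91.12 kHz both map to 12.82 kHz.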